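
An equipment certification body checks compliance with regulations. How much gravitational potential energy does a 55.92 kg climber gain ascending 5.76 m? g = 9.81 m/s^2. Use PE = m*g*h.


PE = m * g * h
PE = 55.92 * 9.81 * 5.76
PE = 548.5752 * 5.76 = 3159.7932 J

3159.7932 J


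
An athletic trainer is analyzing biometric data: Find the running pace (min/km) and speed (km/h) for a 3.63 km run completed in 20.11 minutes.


Pace = time / distance = 20.11 min / 3.63 km = 5.5399 min/km
Speed = distance / time_in_hours = 3.63 / 0.3352 hr
Speed = 10.8304 km/h

5.5399 min/km, 10.8304 km/h


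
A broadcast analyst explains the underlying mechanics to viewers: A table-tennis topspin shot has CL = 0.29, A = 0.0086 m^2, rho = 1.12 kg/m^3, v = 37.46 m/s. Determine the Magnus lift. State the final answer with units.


FM = 0.5 * CL * rho * A * v^2
FM = 0.5 * 0.29 * 1.12 * 0.0086 * 37.46^2
v^2 = 1403.2516
FM = 0.5 * 0.29 * 1.12 * 0.0086 * 1403.2516 = 1.9598 N

1.9598 N


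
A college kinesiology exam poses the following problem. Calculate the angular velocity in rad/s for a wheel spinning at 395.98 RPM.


omega = RPM * 2 * pi / 60
omega = 395.98 * 2 * 3.14159 / 60
omega = 2488.0157 / 60 = 41.4669 rad/s

41.4669 rad/s


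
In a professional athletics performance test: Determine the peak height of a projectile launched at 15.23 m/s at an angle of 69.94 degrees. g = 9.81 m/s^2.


H = (v*sin(theta))^2 / (2*g)
vy = v*sin(theta) = 15.23 * sin(69.94 deg) = 14.3061 m/s
H = vy^2 / (2*g) = 204.6632 / (2*9.81)
H = 204.6632 / 19.62 = 10.4314 m

10.4314 m


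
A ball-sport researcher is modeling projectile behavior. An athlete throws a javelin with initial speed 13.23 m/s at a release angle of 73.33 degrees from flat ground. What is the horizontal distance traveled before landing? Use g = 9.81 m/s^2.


R = v^2 * sin(2*theta) / g
Convert angle to radians: theta = 73.33 deg = 1.2798 rad
sin(2*theta) = sin(2.5597) = 0.5496
R = 13.23^2 * 0.5496 / 9.81
R = 175.0329 * 0.5496 / 9.81 = 9.8062 m

9.8062 m


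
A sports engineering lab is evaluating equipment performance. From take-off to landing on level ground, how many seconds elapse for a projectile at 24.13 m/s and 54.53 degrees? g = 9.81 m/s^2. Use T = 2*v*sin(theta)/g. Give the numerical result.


T = 2*v*sin(theta)/g
sin(theta) = sin(54.53 deg) = 0.8144
T = 2*24.13*0.8144 / 9.81
T = 39.3039 / 9.81 = 4.0065 s

4.0065 s


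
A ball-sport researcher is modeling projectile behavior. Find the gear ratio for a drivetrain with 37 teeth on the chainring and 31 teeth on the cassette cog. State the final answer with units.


GR = front_teeth / rear_teeth
GR = 37 / 31
GR = 1.1935

1.1935


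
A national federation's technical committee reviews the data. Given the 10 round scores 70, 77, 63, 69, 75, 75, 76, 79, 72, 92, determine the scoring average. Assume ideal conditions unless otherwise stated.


Average = sum / n
Sum = 748
Average = 748 / 10 = 74.8

74.8


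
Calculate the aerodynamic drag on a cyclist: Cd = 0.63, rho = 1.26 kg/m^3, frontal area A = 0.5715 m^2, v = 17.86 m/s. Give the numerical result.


Fd = 0.5 * Cd * rho * A * v^2
Fd = 0.5 * 0.63 * 1.26 * 0.5715 * 17.86^2
v^2 = 318.9796
Fd = 0.5 * 0.63 * 1.26 * 0.5715 * 318.9796 = 72.3536 N

72.3536 N


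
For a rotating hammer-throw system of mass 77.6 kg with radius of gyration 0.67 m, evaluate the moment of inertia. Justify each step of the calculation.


I = m * k^2
I = 77.6 * 0.67^2
I = 77.6 * 0.4489 = 34.8346 kg*m^2

34.8346 kg*m^2


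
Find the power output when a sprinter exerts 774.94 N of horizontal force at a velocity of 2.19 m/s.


P = F * v
P = 774.94 * 2.19
P = 1697.1186 W

1697.1186 W


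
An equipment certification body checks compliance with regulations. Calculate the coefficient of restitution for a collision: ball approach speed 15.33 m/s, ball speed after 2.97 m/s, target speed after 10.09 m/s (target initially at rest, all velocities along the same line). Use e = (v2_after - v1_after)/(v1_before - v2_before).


e = (v2_after - v1_after) / (v1_before - v2_before)
Numerator = 10.09 - 2.97 = 7.12
Denominator = 15.33 - 0 = 15.33
e = 7.12 / 15.33 = 0.4644

0.4644


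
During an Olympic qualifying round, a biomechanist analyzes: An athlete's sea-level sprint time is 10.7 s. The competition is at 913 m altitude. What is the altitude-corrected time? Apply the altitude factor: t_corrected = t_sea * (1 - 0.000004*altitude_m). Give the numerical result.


Correction factor = 1 - 0.000004 * 913 = 0.996348
t_corrected = t_sea * factor = 10.7 * 0.996348
t_corrected = 10.6609 s

10.6609 s


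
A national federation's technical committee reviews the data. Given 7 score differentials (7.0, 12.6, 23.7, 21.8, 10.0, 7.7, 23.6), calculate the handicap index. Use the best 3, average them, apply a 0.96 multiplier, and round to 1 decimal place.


All differentials: 7.0, 12.6, 23.7, 21.8, 10.0, 7.7, 23.6
Sorted: 7.0, 7.7, 10.0, 12.6, 21.8, 23.6, 23.7
Best 3: 7.0, 7.7, 10.0
Average of best = 24.7 / 3 = 8.2333
Raw index = 8.2333 * 0.96 = 7.904
Handicap index = round(7.904, 1) = 7.9

7.9


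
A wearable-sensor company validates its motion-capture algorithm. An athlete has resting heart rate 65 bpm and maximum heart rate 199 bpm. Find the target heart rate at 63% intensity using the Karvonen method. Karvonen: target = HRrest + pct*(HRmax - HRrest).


Target = HRrest + pct*(HRmax - HRrest)
Heart rate reserve = HRmax - HRrest = 199 - 65 = 134 bpm
Fraction = 63% = 0.63
Target = 65 + 0.63 * 134
Target = 65 + 84.42 = 149.42 bpm

149.42 bpm


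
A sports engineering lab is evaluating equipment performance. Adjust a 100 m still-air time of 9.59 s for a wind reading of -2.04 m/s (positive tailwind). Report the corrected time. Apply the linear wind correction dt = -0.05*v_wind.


dt = -0.05 * v_wind = -0.05 * -2.04 = 0.102 s
t_corrected = t_still + dt = 9.59 + (0.102)
t_corrected = 9.692 s

9.692 s


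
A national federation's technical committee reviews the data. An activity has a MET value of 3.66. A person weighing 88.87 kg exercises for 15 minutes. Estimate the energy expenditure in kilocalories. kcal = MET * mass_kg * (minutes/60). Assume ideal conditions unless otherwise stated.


kcal = MET * mass * time_hr
Convert time: 15 min = 0.25 hr
kcal = 3.66 * 88.87 * 0.25
kcal = 81.3161 kcal

81.3161 kcal


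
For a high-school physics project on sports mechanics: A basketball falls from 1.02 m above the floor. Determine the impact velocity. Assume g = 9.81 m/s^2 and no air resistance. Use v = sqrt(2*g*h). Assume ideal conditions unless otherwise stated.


v = sqrt(2 * g * h)
v = sqrt(2 * 9.81 * 1.02)
v = sqrt(20.0124) = 4.4735 m/s

4.4735 m/s


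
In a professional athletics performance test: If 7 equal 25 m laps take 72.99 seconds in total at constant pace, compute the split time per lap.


Split time = total_time / n_laps = 72.99 / 7
Split time = 10.4271 s per lap

10.4271 s


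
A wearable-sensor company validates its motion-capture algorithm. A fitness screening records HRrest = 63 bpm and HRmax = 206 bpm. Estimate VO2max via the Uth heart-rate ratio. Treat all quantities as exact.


VO2max = 15.3 * HRmax / HRrest
VO2max = 15.3 * 206 / 63
VO2max = 3151.8 / 63 = 50.0286 mL/kg/min

50.0286 mL/kg/min


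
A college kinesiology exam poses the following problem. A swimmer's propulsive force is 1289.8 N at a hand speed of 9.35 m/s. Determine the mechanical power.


P = F * v
P = 1289.8 * 9.35
P = 12059.63 W

12059.63 W


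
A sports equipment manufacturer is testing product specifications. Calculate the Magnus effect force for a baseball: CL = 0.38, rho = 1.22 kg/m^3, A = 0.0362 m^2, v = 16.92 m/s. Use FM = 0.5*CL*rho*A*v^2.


FM = 0.5 * CL * rho * A * v^2
FM = 0.5 * 0.38 * 1.22 * 0.0362 * 16.92^2
v^2 = 286.2864
FM = 0.5 * 0.38 * 1.22 * 0.0362 * 286.2864 = 2.4023 N

2.4023 N


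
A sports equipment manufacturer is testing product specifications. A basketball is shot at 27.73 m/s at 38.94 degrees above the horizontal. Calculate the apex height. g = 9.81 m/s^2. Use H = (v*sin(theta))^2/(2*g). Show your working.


H = (v*sin(theta))^2 / (2*g)
vy = v*sin(theta) = 27.73 * sin(38.94 deg) = 17.4285 m/s
H = vy^2 / (2*g) = 303.7518 / (2*9.81)
H = 303.7518 / 19.62 = 15.4817 m

15.4817 m


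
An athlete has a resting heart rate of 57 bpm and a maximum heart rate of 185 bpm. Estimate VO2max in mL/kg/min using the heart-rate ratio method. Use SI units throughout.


VO2max = 15.3 * HRmax / HRrest
VO2max = 15.3 * 185 / 57
VO2max = 2830.5 / 57 = 49.6579 mL/kg/min

49.6579 mL/kg/min


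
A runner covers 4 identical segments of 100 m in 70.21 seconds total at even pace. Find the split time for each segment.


Split time = total_time / n_laps = 70.21 / 4
Split time = 17.5525 s per lap

17.5525 s


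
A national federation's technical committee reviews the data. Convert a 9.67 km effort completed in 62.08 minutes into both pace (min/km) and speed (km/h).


Pace = time / distance = 62.08 min / 9.67 km = 6.4199 min/km
Speed = distance / time_in_hours = 9.67 / 1.0347 hr
Speed = 9.346 km/h

6.4199 min/km, 9.346 km/h


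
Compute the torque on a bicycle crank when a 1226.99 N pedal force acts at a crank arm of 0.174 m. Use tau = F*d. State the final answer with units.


tau = F * d
tau = 1226.99 * 0.174
tau = 213.4963 N*m

213.4963 N*m


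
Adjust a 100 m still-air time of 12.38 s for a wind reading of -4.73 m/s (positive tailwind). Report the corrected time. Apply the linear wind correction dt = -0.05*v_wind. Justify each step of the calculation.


dt = -0.05 * v_wind = -0.05 * -4.73 = 0.2365 s
t_corrected = t_still + dt = 12.38 + (0.2365)
t_corrected = 12.6165 s

12.6165 s


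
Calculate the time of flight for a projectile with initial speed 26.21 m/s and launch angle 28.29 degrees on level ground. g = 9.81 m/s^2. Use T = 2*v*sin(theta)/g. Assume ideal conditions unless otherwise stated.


T = 2*v*sin(theta)/g
sin(theta) = sin(28.29 deg) = 0.4739
T = 2*26.21*0.4739 / 9.81
T = 24.8436 / 9.81 = 2.5325 s

2.5325 s


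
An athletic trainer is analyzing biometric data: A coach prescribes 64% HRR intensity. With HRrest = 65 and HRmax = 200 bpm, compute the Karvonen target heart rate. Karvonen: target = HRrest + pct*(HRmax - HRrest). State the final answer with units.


Target = HRrest + pct*(HRmax - HRrest)
Heart rate reserve = HRmax - HRrest = 200 - 65 = 135 bpm
Fraction = 64% = 0.64
Target = 65 + 0.64 * 135
Target = 65 + 86.4 = 151.4 bpm

151.4 bpm


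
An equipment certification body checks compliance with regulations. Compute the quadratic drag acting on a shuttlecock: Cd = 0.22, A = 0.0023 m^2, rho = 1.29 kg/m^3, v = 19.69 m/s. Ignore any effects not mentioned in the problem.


Fd = 0.5 * Cd * rho * A * v^2
Fd = 0.5 * 0.22 * 1.29 * 0.0023 * 19.69^2
v^2 = 387.6961
Fd = 0.5 * 0.22 * 1.29 * 0.0023 * 387.6961 = 0.1265 N

0.1265 N


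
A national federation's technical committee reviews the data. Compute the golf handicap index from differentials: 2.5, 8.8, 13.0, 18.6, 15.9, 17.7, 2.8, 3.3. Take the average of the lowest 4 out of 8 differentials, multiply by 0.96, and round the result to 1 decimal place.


All differentials: 2.5, 8.8, 13.0, 18.6, 15.9, 17.7, 2.8, 3.3
Sorted: 2.5, 2.8, 3.3, 8.8, 13.0, 15.9, 17.7, 18.6
Best 4: 2.5, 2.8, 3.3, 8.8
Average of best = 17.4 / 4 = 4.35
Raw index = 4.35 * 0.96 = 4.176
Handicap index = round(4.176, 1) = 4.2

4.2


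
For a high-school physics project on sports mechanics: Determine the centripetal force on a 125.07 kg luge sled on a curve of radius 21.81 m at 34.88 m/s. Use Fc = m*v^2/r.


Fc = m * v^2 / r
v^2 = 34.88^2 = 1216.6144
Fc = 125.07 * 1216.6144 / 21.81
Fc = 152161.963 / 21.81 = 6976.7062 N

6976.7062 N


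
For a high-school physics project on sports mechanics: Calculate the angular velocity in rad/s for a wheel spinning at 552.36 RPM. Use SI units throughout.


omega = RPM * 2 * pi / 60
omega = 552.36 * 2 * 3.14159 / 60
omega = 3470.5802 / 60 = 57.843 rad/s

57.843 rad/s


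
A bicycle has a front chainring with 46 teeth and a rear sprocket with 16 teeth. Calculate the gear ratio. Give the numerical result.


GR = front_teeth / rear_teeth
GR = 46 / 16
GR = 2.875

2.875


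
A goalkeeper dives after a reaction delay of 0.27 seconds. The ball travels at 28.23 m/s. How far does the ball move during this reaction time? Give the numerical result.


d = v * t
d = 28.23 * 0.27
d = 7.6221 m

7.6221 m


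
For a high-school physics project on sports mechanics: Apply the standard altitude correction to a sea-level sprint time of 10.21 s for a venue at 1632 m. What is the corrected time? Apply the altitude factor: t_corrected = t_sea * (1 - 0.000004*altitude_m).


Correction factor = 1 - 0.000004 * 1632 = 0.993472
t_corrected = t_sea * factor = 10.21 * 0.993472
t_corrected = 10.1433 s

10.1433 s


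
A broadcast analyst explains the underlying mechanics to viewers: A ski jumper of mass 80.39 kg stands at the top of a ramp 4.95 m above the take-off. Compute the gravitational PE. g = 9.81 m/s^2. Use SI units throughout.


PE = m * g * h
PE = 80.39 * 9.81 * 4.95
PE = 788.6259 * 4.95 = 3903.6982 J

3903.6982 J


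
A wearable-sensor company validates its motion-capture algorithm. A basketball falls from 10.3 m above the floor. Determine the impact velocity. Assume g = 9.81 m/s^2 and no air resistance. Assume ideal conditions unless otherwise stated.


v = sqrt(2 * g * h)
v = sqrt(2 * 9.81 * 10.3)
v = sqrt(202.086) = 14.2157 m/s

14.2157 m/s


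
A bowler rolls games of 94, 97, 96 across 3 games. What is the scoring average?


Average = sum / n
Sum = 287
Average = 287 / 3 = 95.6667

95.6667


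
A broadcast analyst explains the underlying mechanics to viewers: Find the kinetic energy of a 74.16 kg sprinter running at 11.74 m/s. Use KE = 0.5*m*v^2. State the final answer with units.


KE = 0.5 * m * v^2
KE = 0.5 * 74.16 * 11.74^2
KE = 0.5 * 74.16 * 137.8276 = 5110.6474 J

5110.6474 J


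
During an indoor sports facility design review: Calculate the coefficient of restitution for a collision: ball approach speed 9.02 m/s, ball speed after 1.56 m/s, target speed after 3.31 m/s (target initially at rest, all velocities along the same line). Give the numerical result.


e = (v2_after - v1_after) / (v1_before - v2_before)
Numerator = 3.31 - 1.56 = 1.75
Denominator = 9.02 - 0 = 9.02
e = 1.75 / 9.02 = 0.194

0.194


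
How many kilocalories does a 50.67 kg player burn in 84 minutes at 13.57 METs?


kcal = MET * mass * time_hr
Convert time: 84 min = 1.4 hr
kcal = 13.57 * 50.67 * 1.4
kcal = 962.6287 kcal

962.6287 kcal


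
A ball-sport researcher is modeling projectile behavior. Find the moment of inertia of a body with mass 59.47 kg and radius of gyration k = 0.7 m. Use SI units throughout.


I = m * k^2
I = 59.47 * 0.7^2
I = 59.47 * 0.49 = 29.1403 kg*m^2

29.1403 kg*m^2


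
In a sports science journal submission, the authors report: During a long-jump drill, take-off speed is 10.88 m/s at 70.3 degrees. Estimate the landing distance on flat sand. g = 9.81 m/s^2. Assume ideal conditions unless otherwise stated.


R = v^2 * sin(2*theta) / g
Convert angle to radians: theta = 70.3 deg = 1.227 rad
sin(2*theta) = sin(2.4539) = 0.6347
R = 10.88^2 * 0.6347 / 9.81
R = 118.3744 * 0.6347 / 9.81 = 7.6591 m

7.6591 m


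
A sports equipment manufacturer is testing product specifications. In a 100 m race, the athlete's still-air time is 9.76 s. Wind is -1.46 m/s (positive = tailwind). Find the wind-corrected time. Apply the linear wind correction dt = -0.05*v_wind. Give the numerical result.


dt = -0.05 * v_wind = -0.05 * -1.46 = 0.073 s
t_corrected = t_still + dt = 9.76 + (0.073)
t_corrected = 9.833 s

9.833 s


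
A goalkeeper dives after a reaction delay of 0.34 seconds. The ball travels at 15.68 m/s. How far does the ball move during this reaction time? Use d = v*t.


d = v * t
d = 15.68 * 0.34
d = 5.3312 m

5.3312 m


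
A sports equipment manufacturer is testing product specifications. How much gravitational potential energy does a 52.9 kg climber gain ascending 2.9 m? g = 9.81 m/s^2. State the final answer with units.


PE = m * g * h
PE = 52.9 * 9.81 * 2.9
PE = 518.949 * 2.9 = 1504.9521 J

1504.9521 J


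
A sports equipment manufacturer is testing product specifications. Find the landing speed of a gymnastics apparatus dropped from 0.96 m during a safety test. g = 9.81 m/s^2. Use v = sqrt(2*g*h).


v = sqrt(2 * g * h)
v = sqrt(2 * 9.81 * 0.96)
v = sqrt(18.8352) = 4.34 m/s

4.34 m/s


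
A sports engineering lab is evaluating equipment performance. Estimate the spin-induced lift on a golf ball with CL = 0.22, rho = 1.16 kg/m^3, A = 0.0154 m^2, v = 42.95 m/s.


FM = 0.5 * CL * rho * A * v^2
FM = 0.5 * 0.22 * 1.16 * 0.0154 * 42.95^2
v^2 = 1844.7025
FM = 0.5 * 0.22 * 1.16 * 0.0154 * 1844.7025 = 3.6249 N

3.6249 N


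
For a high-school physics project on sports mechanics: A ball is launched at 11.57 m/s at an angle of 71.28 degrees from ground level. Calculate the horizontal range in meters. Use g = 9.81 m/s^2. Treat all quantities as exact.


R = v^2 * sin(2*theta) / g
Convert angle to radians: theta = 71.28 deg = 1.2441 rad
sin(2*theta) = sin(2.4881) = 0.6079
R = 11.57^2 * 0.6079 / 9.81
R = 133.8649 * 0.6079 / 9.81 = 8.2957 m

8.2957 m


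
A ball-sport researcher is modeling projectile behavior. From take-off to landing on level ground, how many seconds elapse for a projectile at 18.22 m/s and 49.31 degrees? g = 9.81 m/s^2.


T = 2*v*sin(theta)/g
sin(theta) = sin(49.31 deg) = 0.7582
T = 2*18.22*0.7582 / 9.81
T = 27.6306 / 9.81 = 2.8166 s

2.8166 s


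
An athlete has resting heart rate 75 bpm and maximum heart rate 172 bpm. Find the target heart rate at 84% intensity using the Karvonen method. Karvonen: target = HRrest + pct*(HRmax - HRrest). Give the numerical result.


Target = HRrest + pct*(HRmax - HRrest)
Heart rate reserve = HRmax - HRrest = 172 - 75 = 97 bpm
Fraction = 84% = 0.84
Target = 75 + 0.84 * 97
Target = 75 + 81.48 = 156.48 bpm

156.48 bpm


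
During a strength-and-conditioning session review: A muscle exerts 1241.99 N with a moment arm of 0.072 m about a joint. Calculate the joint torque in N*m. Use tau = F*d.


tau = F * d
tau = 1241.99 * 0.072
tau = 89.4233 N*m

89.4233 N*m


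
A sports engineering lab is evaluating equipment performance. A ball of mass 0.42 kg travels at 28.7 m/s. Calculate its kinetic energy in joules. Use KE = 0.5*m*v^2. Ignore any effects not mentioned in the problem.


KE = 0.5 * m * v^2
KE = 0.5 * 0.42 * 28.7^2
KE = 0.5 * 0.42 * 823.69 = 172.9749 J

172.9749 J


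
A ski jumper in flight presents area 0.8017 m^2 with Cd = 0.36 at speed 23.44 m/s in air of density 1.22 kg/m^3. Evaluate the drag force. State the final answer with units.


Fd = 0.5 * Cd * rho * A * v^2
Fd = 0.5 * 0.36 * 1.22 * 0.8017 * 23.44^2
v^2 = 549.4336
Fd = 0.5 * 0.36 * 1.22 * 0.8017 * 549.4336 = 96.7296 N

96.7296 N


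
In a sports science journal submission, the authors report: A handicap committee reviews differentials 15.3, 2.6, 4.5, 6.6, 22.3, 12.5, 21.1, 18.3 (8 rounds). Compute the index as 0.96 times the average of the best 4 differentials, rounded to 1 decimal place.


All differentials: 15.3, 2.6, 4.5, 6.6, 22.3, 12.5, 21.1, 18.3
Sorted: 2.6, 4.5, 6.6, 12.5, 15.3, 18.3, 21.1, 22.3
Best 4: 2.6, 4.5, 6.6, 12.5
Average of best = 26.2 / 4 = 6.55
Raw index = 6.55 * 0.96 = 6.288
Handicap index = round(6.288, 1) = 6.3

6.3


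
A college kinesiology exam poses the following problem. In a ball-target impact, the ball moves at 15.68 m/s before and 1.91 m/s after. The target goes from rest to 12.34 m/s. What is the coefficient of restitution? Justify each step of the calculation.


e = (v2_after - v1_after) / (v1_before - v2_before)
Numerator = 12.34 - 1.91 = 10.43
Denominator = 15.68 - 0 = 15.68
e = 10.43 / 15.68 = 0.6652

0.6652


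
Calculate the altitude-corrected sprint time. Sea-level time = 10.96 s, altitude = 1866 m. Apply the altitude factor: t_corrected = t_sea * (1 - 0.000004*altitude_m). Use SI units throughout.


Correction factor = 1 - 0.000004 * 1866 = 0.992536
t_corrected = t_sea * factor = 10.96 * 0.992536
t_corrected = 10.8782 s

10.8782 s


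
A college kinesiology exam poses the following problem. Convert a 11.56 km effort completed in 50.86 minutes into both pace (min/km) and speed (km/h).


Pace = time / distance = 50.86 min / 11.56 km = 4.3997 min/km
Speed = distance / time_in_hours = 11.56 / 0.8477 hr
Speed = 13.6374 km/h

4.3997 min/km, 13.6374 km/h


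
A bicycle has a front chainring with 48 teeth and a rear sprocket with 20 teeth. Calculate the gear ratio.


GR = front_teeth / rear_teeth
GR = 48 / 20
GR = 2.4

2.4


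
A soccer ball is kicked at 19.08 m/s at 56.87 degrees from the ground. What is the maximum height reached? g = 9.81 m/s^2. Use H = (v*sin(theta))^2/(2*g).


H = (v*sin(theta))^2 / (2*g)
vy = v*sin(theta) = 19.08 * sin(56.87 deg) = 15.9782 m/s
H = vy^2 / (2*g) = 255.3034 / (2*9.81)
H = 255.3034 / 19.62 = 13.0124 m

13.0124 m


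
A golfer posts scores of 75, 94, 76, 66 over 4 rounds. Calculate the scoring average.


Average = sum / n
Sum = 311
Average = 311 / 4 = 77.75

77.75


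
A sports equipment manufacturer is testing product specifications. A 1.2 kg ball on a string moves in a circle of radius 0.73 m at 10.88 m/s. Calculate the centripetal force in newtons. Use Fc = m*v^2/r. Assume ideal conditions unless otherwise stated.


Fc = m * v^2 / r
v^2 = 10.88^2 = 118.3744
Fc = 1.2 * 118.3744 / 0.73
Fc = 142.0493 / 0.73 = 194.5881 N

194.5881 N


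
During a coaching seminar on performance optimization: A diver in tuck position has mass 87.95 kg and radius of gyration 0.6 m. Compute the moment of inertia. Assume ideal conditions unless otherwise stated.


I = m * k^2
I = 87.95 * 0.6^2
I = 87.95 * 0.36 = 31.662 kg*m^2

31.662 kg*m^2


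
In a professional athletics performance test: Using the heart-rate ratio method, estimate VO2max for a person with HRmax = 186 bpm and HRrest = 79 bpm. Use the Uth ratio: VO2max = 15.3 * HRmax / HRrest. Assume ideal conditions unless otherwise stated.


VO2max = 15.3 * HRmax / HRrest
VO2max = 15.3 * 186 / 79
VO2max = 2845.8 / 79 = 36.0228 mL/kg/min

36.0228 mL/kg/min


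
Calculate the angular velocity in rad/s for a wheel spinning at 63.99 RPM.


omega = RPM * 2 * pi / 60
omega = 63.99 * 2 * 3.14159 / 60
omega = 402.061 / 60 = 6.701 rad/s

6.701 rad/s


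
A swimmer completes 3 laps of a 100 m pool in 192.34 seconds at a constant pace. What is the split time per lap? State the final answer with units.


Split time = total_time / n_laps = 192.34 / 3
Split time = 64.1133 s per lap

64.1133 s


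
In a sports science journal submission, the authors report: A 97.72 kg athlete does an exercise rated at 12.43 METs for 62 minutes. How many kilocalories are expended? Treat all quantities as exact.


kcal = MET * mass * time_hr
Convert time: 62 min = 1.0333 hr
kcal = 12.43 * 97.72 * 1.0333
kcal = 1255.1483 kcal

1255.1483 kcal


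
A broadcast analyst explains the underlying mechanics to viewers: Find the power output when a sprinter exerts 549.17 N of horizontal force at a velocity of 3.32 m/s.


P = F * v
P = 549.17 * 3.32
P = 1823.2444 W

1823.2444 W


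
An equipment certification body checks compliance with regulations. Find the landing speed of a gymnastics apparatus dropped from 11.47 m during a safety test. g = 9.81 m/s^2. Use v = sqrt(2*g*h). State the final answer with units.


v = sqrt(2 * g * h)
v = sqrt(2 * 9.81 * 11.47)
v = sqrt(225.0414) = 15.0014 m/s

15.0014 m/s


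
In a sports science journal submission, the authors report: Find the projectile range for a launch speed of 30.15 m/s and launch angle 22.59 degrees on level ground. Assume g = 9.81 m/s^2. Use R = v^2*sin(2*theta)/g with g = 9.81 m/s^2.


R = v^2 * sin(2*theta) / g
Convert angle to radians: theta = 22.59 deg = 0.3943 rad
sin(2*theta) = sin(0.7885) = 0.7093
R = 30.15^2 * 0.7093 / 9.81
R = 909.0225 * 0.7093 / 9.81 = 65.728 m

65.728 m


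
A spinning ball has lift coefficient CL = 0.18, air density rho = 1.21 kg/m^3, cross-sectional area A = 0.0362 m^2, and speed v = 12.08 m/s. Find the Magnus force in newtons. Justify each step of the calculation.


FM = 0.5 * CL * rho * A * v^2
FM = 0.5 * 0.18 * 1.21 * 0.0362 * 12.08^2
v^2 = 145.9264
FM = 0.5 * 0.18 * 1.21 * 0.0362 * 145.9264 = 0.5753 N

0.5753 N


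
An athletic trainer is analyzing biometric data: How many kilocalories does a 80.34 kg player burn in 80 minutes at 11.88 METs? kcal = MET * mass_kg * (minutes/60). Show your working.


kcal = MET * mass * time_hr
Convert time: 80 min = 1.3333 hr
kcal = 11.88 * 80.34 * 1.3333
kcal = 1272.5856 kcal

1272.5856 kcal


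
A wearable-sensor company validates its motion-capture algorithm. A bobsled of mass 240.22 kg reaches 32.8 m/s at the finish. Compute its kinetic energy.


KE = 0.5 * m * v^2
KE = 0.5 * 240.22 * 32.8^2
KE = 0.5 * 240.22 * 1075.84 = 129219.1424 J

129219.1424 J


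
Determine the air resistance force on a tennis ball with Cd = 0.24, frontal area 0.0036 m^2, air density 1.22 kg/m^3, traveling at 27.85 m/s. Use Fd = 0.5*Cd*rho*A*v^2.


Fd = 0.5 * Cd * rho * A * v^2
Fd = 0.5 * 0.24 * 1.22 * 0.0036 * 27.85^2
v^2 = 775.6225
Fd = 0.5 * 0.24 * 1.22 * 0.0036 * 775.6225 = 0.4088 N

0.4088 N


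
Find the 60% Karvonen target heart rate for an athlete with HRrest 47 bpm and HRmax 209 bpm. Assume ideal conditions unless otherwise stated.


Target = HRrest + pct*(HRmax - HRrest)
Heart rate reserve = HRmax - HRrest = 209 - 47 = 162 bpm
Fraction = 60% = 0.6
Target = 47 + 0.6 * 162
Target = 47 + 97.2 = 144.2 bpm

144.2 bpm


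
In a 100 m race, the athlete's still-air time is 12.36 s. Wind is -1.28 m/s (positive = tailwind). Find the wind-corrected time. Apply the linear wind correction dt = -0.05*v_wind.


dt = -0.05 * v_wind = -0.05 * -1.28 = 0.064 s
t_corrected = t_still + dt = 12.36 + (0.064)
t_corrected = 12.424 s

12.424 s


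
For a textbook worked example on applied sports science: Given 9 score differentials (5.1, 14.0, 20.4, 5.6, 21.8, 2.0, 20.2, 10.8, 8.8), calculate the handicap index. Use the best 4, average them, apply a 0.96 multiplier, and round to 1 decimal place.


All differentials: 5.1, 14.0, 20.4, 5.6, 21.8, 2.0, 20.2, 10.8, 8.8
Sorted: 2.0, 5.1, 5.6, 8.8, 10.8, 14.0, 20.2, 20.4, 21.8
Best 4: 2.0, 5.1, 5.6, 8.8
Average of best = 21.5 / 4 = 5.375
Raw index = 5.375 * 0.96 = 5.16
Handicap index = round(5.16, 1) = 5.2

5.2


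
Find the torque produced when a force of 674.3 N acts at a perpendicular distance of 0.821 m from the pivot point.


tau = F * d
tau = 674.3 * 0.821
tau = 553.6003 N*m

553.6003 N*m


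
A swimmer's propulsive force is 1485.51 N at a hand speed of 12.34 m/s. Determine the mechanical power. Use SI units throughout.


P = F * v
P = 1485.51 * 12.34
P = 18331.1934 W

18331.1934 W


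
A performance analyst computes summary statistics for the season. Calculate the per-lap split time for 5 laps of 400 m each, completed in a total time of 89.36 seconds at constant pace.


Split time = total_time / n_laps = 89.36 / 5
Split time = 17.872 s per lap

17.872 s


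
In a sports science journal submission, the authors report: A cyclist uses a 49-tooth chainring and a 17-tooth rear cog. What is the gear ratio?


GR = front_teeth / rear_teeth
GR = 49 / 17
GR = 2.8824

2.8824


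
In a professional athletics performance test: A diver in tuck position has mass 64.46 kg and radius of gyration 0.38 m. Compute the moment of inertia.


I = m * k^2
I = 64.46 * 0.38^2
I = 64.46 * 0.1444 = 9.308 kg*m^2

9.308 kg*m^2


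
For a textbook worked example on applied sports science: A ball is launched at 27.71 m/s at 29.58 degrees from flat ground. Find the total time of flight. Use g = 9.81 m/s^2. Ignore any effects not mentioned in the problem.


T = 2*v*sin(theta)/g
sin(theta) = sin(29.58 deg) = 0.4936
T = 2*27.71*0.4936 / 9.81
T = 27.3574 / 9.81 = 2.7887 s

2.7887 s


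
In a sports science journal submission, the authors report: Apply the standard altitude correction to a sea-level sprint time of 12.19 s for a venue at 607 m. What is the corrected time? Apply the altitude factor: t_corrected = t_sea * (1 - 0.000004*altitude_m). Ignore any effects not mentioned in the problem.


Correction factor = 1 - 0.000004 * 607 = 0.997572
t_corrected = t_sea * factor = 12.19 * 0.997572
t_corrected = 12.1604 s

12.1604 s


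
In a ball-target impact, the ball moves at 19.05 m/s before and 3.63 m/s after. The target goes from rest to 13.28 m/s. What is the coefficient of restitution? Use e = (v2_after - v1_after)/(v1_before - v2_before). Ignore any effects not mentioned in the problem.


e = (v2_after - v1_after) / (v1_before - v2_before)
Numerator = 13.28 - 3.63 = 9.65
Denominator = 19.05 - 0 = 19.05
e = 9.65 / 19.05 = 0.5066

0.5066


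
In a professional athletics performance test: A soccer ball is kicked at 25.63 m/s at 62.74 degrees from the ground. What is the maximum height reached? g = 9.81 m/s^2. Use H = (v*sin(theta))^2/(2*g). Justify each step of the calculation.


H = (v*sin(theta))^2 / (2*g)
vy = v*sin(theta) = 25.63 * sin(62.74 deg) = 22.7835 m/s
H = vy^2 / (2*g) = 519.0861 / (2*9.81)
H = 519.0861 / 19.62 = 26.457 m

26.457 m


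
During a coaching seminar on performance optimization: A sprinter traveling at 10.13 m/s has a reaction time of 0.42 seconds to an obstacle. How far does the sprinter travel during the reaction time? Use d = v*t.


d = v * t
d = 10.13 * 0.42
d = 4.2546 m

4.2546 m


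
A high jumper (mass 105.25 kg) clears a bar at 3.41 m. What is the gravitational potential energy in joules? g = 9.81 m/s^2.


PE = m * g * h
PE = 105.25 * 9.81 * 3.41
PE = 1032.5025 * 3.41 = 3520.8335 J

3520.8335 J


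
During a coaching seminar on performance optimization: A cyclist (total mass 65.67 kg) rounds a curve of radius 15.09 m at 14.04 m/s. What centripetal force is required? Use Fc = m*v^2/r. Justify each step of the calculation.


Fc = m * v^2 / r
v^2 = 14.04^2 = 197.1216
Fc = 65.67 * 197.1216 / 15.09
Fc = 12944.9755 / 15.09 = 857.8513 N

857.8513 N


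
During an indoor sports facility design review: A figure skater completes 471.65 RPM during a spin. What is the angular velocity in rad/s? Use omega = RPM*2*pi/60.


omega = RPM * 2 * pi / 60
omega = 471.65 * 2 * 3.14159 / 60
omega = 2963.4644 / 60 = 49.3911 rad/s

49.3911 rad/s


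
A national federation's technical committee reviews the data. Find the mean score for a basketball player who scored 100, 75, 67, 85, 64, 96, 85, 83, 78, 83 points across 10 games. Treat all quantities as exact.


Average = sum / n
Sum = 816
Average = 816 / 10 = 81.6

81.6


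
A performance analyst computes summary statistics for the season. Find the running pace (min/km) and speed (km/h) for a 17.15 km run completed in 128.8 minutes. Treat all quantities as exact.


Pace = time / distance = 128.8 min / 17.15 km = 7.5102 min/km
Speed = distance / time_in_hours = 17.15 / 2.1467 hr
Speed = 7.9891 km/h

7.5102 min/km, 7.9891 km/h


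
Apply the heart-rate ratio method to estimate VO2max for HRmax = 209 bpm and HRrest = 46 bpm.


VO2max = 15.3 * HRmax / HRrest
VO2max = 15.3 * 209 / 46
VO2max = 3197.7 / 46 = 69.5152 mL/kg/min

69.5152 mL/kg/min


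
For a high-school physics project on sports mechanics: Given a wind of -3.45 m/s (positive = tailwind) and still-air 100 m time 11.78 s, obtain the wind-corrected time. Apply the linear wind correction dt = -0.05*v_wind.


dt = -0.05 * v_wind = -0.05 * -3.45 = 0.1725 s
t_corrected = t_still + dt = 11.78 + (0.1725)
t_corrected = 11.9525 s

11.9525 s


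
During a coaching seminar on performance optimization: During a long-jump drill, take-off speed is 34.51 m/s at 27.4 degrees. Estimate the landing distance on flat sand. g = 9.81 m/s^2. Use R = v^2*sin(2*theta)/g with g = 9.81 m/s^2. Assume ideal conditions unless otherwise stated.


R = v^2 * sin(2*theta) / g
Convert angle to radians: theta = 27.4 deg = 0.4782 rad
sin(2*theta) = sin(0.9564) = 0.8171
R = 34.51^2 * 0.8171 / 9.81
R = 1190.9401 * 0.8171 / 9.81 = 99.2019 m

99.2019 m


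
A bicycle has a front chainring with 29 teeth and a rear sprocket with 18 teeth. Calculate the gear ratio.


GR = front_teeth / rear_teeth
GR = 29 / 18
GR = 1.6111

1.6111


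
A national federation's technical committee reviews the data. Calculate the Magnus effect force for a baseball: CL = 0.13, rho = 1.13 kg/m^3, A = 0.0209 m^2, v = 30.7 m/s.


FM = 0.5 * CL * rho * A * v^2
FM = 0.5 * 0.13 * 1.13 * 0.0209 * 30.7^2
v^2 = 942.49
FM = 0.5 * 0.13 * 1.13 * 0.0209 * 942.49 = 1.4468 N

1.4468 N


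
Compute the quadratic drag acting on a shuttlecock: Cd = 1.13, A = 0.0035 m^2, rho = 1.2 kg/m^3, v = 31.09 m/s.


Fd = 0.5 * Cd * rho * A * v^2
Fd = 0.5 * 1.13 * 1.2 * 0.0035 * 31.09^2
v^2 = 966.5881
Fd = 0.5 * 1.13 * 1.2 * 0.0035 * 966.5881 = 2.2937 N

2.2937 N


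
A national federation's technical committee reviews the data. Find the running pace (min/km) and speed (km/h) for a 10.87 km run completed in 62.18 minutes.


Pace = time / distance = 62.18 min / 10.87 km = 5.7203 min/km
Speed = distance / time_in_hours = 10.87 / 1.0363 hr
Speed = 10.4889 km/h

5.7203 min/km, 10.4889 km/h


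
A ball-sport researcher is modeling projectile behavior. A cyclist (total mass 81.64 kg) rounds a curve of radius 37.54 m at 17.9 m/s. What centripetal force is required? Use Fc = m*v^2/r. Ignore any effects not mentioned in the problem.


Fc = m * v^2 / r
v^2 = 17.9^2 = 320.41
Fc = 81.64 * 320.41 / 37.54
Fc = 26158.2724 / 37.54 = 696.8107 N

696.8107 N


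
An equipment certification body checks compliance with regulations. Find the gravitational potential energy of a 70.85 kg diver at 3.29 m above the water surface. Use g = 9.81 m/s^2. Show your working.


PE = m * g * h
PE = 70.85 * 9.81 * 3.29
PE = 695.0385 * 3.29 = 2286.6767 J

2286.6767 J


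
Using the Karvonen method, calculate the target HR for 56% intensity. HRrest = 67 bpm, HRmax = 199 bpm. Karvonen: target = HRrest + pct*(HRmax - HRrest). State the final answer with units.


Target = HRrest + pct*(HRmax - HRrest)
Heart rate reserve = HRmax - HRrest = 199 - 67 = 132 bpm
Fraction = 56% = 0.56
Target = 67 + 0.56 * 132
Target = 67 + 73.92 = 140.92 bpm

140.92 bpm


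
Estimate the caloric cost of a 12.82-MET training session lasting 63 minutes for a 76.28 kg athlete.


kcal = MET * mass * time_hr
Convert time: 63 min = 1.05 hr
kcal = 12.82 * 76.28 * 1.05
kcal = 1026.8051 kcal

1026.8051 kcal


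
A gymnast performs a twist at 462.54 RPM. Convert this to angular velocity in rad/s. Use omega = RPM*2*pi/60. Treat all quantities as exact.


omega = RPM * 2 * pi / 60
omega = 462.54 * 2 * 3.14159 / 60
omega = 2906.2245 / 60 = 48.4371 rad/s

48.4371 rad/s


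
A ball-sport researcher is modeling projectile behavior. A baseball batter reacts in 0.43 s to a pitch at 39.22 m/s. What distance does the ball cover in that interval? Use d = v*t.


d = v * t
d = 39.22 * 0.43
d = 16.8646 m

16.8646 m


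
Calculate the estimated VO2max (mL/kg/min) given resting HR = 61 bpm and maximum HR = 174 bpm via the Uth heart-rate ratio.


VO2max = 15.3 * HRmax / HRrest
VO2max = 15.3 * 174 / 61
VO2max = 2662.2 / 61 = 43.6426 mL/kg/min

43.6426 mL/kg/min


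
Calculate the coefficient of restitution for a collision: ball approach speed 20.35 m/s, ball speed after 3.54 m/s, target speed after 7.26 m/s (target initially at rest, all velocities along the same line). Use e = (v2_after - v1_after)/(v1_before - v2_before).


e = (v2_after - v1_after) / (v1_before - v2_before)
Numerator = 7.26 - 3.54 = 3.72
Denominator = 20.35 - 0 = 20.35
e = 3.72 / 20.35 = 0.1828

0.1828


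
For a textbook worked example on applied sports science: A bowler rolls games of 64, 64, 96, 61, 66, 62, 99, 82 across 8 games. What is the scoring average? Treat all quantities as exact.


Average = sum / n
Sum = 594
Average = 594 / 8 = 74.25

74.25


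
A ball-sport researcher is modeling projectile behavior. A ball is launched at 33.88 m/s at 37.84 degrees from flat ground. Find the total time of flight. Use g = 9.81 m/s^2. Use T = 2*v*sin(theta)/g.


T = 2*v*sin(theta)/g
sin(theta) = sin(37.84 deg) = 0.6135
T = 2*33.88*0.6135 / 9.81
T = 41.568 / 9.81 = 4.2373 s

4.2373 s


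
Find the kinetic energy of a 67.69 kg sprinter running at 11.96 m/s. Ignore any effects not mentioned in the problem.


KE = 0.5 * m * v^2
KE = 0.5 * 67.69 * 11.96^2
KE = 0.5 * 67.69 * 143.0416 = 4841.243 J

4841.243 J


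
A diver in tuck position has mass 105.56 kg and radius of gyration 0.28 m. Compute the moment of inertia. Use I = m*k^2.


I = m * k^2
I = 105.56 * 0.28^2
I = 105.56 * 0.0784 = 8.2759 kg*m^2

8.2759 kg*m^2


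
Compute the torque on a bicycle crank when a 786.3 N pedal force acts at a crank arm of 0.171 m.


tau = F * d
tau = 786.3 * 0.171
tau = 134.4573 N*m

134.4573 N*m


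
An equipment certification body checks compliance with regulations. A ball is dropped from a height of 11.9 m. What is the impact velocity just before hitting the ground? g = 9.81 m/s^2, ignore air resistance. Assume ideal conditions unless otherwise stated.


v = sqrt(2 * g * h)
v = sqrt(2 * 9.81 * 11.9)
v = sqrt(233.478) = 15.28 m/s

15.28 m/s


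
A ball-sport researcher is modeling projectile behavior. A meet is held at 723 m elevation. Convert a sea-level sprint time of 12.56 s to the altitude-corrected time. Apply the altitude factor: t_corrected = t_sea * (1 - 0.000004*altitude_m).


Correction factor = 1 - 0.000004 * 723 = 0.997108
t_corrected = t_sea * factor = 12.56 * 0.997108
t_corrected = 12.5237 s

12.5237 s


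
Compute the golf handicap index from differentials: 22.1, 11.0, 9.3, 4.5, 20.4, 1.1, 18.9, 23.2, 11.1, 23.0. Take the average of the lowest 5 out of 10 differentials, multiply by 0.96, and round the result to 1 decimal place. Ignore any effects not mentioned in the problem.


All differentials: 22.1, 11.0, 9.3, 4.5, 20.4, 1.1, 18.9, 23.2, 11.1, 23.0
Sorted: 1.1, 4.5, 9.3, 11.0, 11.1, 18.9, 20.4, 22.1, 23.0, 23.2
Best 5: 1.1, 4.5, 9.3, 11.0, 11.1
Average of best = 37 / 5 = 7.4
Raw index = 7.4 * 0.96 = 7.104
Handicap index = round(7.104, 1) = 7.1

7.1


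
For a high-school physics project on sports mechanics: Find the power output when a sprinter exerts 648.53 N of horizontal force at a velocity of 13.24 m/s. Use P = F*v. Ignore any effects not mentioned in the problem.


P = F * v
P = 648.53 * 13.24
P = 8586.5372 W

8586.5372 W


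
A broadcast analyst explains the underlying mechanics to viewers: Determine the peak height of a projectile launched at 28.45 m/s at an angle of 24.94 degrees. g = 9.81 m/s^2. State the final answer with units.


H = (v*sin(theta))^2 / (2*g)
vy = v*sin(theta) = 28.45 * sin(24.94 deg) = 11.9965 m/s
H = vy^2 / (2*g) = 143.9156 / (2*9.81)
H = 143.9156 / 19.62 = 7.3351 m

7.3351 m


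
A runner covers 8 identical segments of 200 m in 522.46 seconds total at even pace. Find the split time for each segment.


Split time = total_time / n_laps = 522.46 / 8
Split time = 65.3075 s per lap

65.3075 s


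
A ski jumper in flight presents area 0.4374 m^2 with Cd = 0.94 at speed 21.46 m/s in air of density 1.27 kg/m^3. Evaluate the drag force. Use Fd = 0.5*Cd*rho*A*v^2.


Fd = 0.5 * Cd * rho * A * v^2
Fd = 0.5 * 0.94 * 1.27 * 0.4374 * 21.46^2
v^2 = 460.5316
Fd = 0.5 * 0.94 * 1.27 * 0.4374 * 460.5316 = 120.2375 N

120.2375 N


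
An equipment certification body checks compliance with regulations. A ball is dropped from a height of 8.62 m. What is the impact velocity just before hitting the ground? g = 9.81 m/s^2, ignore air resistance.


v = sqrt(2 * g * h)
v = sqrt(2 * 9.81 * 8.62)
v = sqrt(169.1244) = 13.0048 m/s

13.0048 m/s
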